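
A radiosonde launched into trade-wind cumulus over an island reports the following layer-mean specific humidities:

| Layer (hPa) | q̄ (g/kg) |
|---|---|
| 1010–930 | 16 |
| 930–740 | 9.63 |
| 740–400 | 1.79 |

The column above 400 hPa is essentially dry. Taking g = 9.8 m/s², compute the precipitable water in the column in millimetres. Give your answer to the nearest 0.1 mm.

Precipitable water is the column-integrated vapour mass per unit area: PW = (1/g) Σ q̄ Δp, with q in kg/kg and Δp in Pa (1 kg/m² of water = 1 mm).
Layer 1010–930 hPa: Δp = 80 hPa = 8000 Pa, q̄ = 0.016 kg/kg → 0.016 × 8000 / 9.8 = 13.06 mm
Layer 930–740 hPa: Δp = 190 hPa = 19000 Pa, q̄ = 0.00963 kg/kg → 0.00963 × 19000 / 9.8 = 18.67 mm
Layer 740–400 hPa: Δp = 340 hPa = 34000 Pa, q̄ = 0.00179 kg/kg → 0.00179 × 34000 / 9.8 = 6.21 mm
PW = 13.06 + 18.67 + 6.21 = 37.94 ≈ 37.9 mm.

PW ≈ 37.9 mm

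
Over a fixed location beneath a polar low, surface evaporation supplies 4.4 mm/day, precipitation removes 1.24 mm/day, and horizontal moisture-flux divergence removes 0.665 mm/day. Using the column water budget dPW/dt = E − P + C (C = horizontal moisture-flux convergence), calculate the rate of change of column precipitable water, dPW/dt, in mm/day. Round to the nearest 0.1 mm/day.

dPW/dt = E − P + C = 4.4 − 1.24 + (-0.665) = 2.5 mm/day.

dPW/dt ≈ 2.5 mm/day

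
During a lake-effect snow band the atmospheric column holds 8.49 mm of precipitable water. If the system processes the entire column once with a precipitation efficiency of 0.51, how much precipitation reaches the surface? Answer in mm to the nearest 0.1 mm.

Precipitation = ε × PW = 0.51 × 8.49 = 4.3 mm.

precipitation ≈ 4.3 mm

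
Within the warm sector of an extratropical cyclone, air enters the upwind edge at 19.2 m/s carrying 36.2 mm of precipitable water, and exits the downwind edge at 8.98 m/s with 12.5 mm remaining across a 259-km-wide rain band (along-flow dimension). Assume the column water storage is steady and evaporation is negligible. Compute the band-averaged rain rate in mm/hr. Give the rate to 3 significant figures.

R ≈ 8.10 mm/hr

Column moisture flux per unit crosswind length is F = V × PW.
Inflow: F_in = 19.2 × 36.2 = 695.04 mm·m/s
Outflow: F_out = 8.98 × 12.5 = 112.25 mm·m/s
Steady-state rate R = (F_in − F_out)/L = (695.04 − 112.25) / 259000 m = 2.250e-03 mm/s.
R = 2.250e-03 × 3600 = 8.10 mm/hr.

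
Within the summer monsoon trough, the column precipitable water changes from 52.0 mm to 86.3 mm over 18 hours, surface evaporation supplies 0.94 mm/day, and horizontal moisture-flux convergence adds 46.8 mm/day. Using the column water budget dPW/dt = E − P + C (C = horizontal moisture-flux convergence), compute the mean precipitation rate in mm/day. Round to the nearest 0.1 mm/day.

P ≈ 2.0 mm/day

dPW/dt = (86.3 − 52.0) mm / (18/24 day) = +45.733 mm/day.
P = E + C − dPW/dt = 0.94 + (46.8) − (+45.733) = 2.0 mm/day.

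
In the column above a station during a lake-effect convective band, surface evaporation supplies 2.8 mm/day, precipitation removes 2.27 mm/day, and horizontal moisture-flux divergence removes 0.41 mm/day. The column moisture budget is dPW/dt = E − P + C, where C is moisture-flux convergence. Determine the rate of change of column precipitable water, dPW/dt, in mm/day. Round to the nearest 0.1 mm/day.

dPW/dt ≈ 0.1 mm/day

dPW/dt = E − P + C = 2.8 − 2.27 + (-0.41) = 0.1 mm/day.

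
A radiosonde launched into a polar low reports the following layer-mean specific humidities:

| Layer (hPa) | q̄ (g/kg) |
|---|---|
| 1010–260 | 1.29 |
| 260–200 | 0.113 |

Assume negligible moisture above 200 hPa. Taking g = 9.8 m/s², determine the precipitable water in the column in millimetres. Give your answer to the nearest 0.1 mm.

PW ≈ 9.9 mm

Precipitable water is the column-integrated vapour mass per unit area: PW = (1/g) Σ q̄ Δp, with q in kg/kg and Δp in Pa (1 kg/m² of water = 1 mm).
Layer 1010–260 hPa: Δp = 750 hPa = 75000 Pa, q̄ = 0.00129 kg/kg → 0.00129 × 75000 / 9.8 = 9.87 mm
Layer 260–200 hPa: Δp = 60 hPa = 6000 Pa, q̄ = 0.000113 kg/kg → 0.000113 × 6000 / 9.8 = 0.07 mm
PW = 9.87 + 0.07 = 9.94 ≈ 9.9 mm.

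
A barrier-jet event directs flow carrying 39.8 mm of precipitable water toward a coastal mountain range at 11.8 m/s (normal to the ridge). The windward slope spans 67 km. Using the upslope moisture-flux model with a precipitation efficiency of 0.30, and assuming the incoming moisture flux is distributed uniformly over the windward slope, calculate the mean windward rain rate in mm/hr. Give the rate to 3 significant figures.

Incoming column moisture flux per unit ridge length: F = V × PW = 11.8 × 39.8 = 469.64 mm·m/s.
Spread over the 67 km slope with efficiency ε = 0.30: R = ε·F/W = 0.30 × 469.64 / 67000 m = 2.103e-03 mm/s.
R = 2.103e-03 × 3600 = 7.57 mm/hr.

R ≈ 7.57 mm/hr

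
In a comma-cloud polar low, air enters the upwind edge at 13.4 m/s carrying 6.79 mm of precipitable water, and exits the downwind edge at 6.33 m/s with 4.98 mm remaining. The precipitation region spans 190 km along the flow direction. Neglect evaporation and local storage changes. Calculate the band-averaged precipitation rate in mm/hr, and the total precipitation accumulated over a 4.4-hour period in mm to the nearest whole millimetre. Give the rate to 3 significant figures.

Column moisture flux per unit crosswind length is F = V × PW.
Inflow: F_in = 13.4 × 6.79 = 90.986 mm·m/s
Outflow: F_out = 6.33 × 4.98 = 31.5234 mm·m/s
Steady-state rate R = (F_in − F_out)/L = (90.986 − 31.5234) / 190000 m = 3.130e-04 mm/s.
R = 3.130e-04 × 3600 = 1.13 mm/hr.
Over 4.4 h: total = 1.13 × 4.4 = 4.972 ≈ 5 mm.

R ≈ 1.13 mm/hr; total ≈ 5 mm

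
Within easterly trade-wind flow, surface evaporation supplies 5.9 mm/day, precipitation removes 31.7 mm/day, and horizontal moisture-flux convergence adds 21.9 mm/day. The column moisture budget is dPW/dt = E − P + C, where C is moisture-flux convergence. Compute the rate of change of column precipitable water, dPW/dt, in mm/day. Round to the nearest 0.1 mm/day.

dPW/dt = E − P + C = 5.9 − 31.7 + (21.9) = -3.9 mm/day.

dPW/dt ≈ -3.9 mm/day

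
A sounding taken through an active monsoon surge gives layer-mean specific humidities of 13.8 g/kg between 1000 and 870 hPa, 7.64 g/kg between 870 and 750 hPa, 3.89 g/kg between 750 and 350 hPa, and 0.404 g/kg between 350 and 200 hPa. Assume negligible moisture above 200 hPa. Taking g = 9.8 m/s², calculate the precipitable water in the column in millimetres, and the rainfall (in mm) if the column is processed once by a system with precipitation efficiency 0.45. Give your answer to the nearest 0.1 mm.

PW ≈ 44.2 mm; rainfall ≈ 19.9 mm

Precipitable water is the column-integrated vapour mass per unit area: PW = (1/g) Σ q̄ Δp, with q in kg/kg and Δp in Pa (1 kg/m² of water = 1 mm).
Layer 1000–870 hPa: Δp = 130 hPa = 13000 Pa, q̄ = 0.0138 kg/kg → 0.0138 × 13000 / 9.8 = 18.31 mm
Layer 870–750 hPa: Δp = 120 hPa = 12000 Pa, q̄ = 0.00764 kg/kg → 0.00764 × 12000 / 9.8 = 9.36 mm
Layer 750–350 hPa: Δp = 400 hPa = 40000 Pa, q̄ = 0.00389 kg/kg → 0.00389 × 40000 / 9.8 = 15.88 mm
Layer 350–200 hPa: Δp = 150 hPa = 15000 Pa, q̄ = 0.000404 kg/kg → 0.000404 × 15000 / 9.8 = 0.62 mm
PW = 18.31 + 9.36 + 15.88 + 0.62 = 44.17 ≈ 44.2 mm.
Rainfall = ε × PW = 0.45 × 44.2 = 19.9 mm.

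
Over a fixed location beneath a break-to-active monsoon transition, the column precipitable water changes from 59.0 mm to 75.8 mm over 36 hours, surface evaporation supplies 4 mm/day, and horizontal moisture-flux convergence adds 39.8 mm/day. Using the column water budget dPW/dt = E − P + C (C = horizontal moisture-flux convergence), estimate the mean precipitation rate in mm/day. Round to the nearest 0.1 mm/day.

P ≈ 32.6 mm/day

dPW/dt = (75.8 − 59.0) mm / (36/24 day) = +11.200 mm/day.
P = E + C − dPW/dt = 4 + (39.8) − (+11.200) = 32.6 mm/day.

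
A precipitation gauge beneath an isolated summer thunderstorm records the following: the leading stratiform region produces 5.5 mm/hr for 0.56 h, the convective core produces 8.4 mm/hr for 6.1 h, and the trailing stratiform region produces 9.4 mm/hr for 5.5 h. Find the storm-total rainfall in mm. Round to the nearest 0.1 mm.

total ≈ 106.0 mm

Total = Σ Rᵢ Δtᵢ = 5.5 × 0.56 + 8.4 × 6.1 + 9.4 × 5.5
      = 3.08 + 51.24 + 51.7 = 106.0 mm.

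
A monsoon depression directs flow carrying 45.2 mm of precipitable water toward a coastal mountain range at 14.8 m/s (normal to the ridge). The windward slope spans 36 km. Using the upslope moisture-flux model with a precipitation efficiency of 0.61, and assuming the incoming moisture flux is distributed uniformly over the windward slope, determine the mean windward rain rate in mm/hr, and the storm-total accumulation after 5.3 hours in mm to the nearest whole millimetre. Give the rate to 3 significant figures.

R ≈ 40.8 mm/hr; total ≈ 216 mm

Incoming column moisture flux per unit ridge length: F = V × PW = 14.8 × 45.2 = 668.96 mm·m/s.
Spread over the 36 km slope with efficiency ε = 0.61: R = ε·F/W = 0.61 × 668.96 / 36000 m = 1.134e-02 mm/s.
R = 1.134e-02 × 3600 = 40.8 mm/hr.
Over 5.3 h: total = 40.8 × 5.3 = 216.24 ≈ 216 mm.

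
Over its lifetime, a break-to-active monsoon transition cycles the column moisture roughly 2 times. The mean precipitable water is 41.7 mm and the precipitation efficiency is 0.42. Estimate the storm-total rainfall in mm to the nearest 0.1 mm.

rainfall ≈ 35.0 mm

Each cycle deposits ε × PW = 0.42 × 41.7 = 17.514 mm.
Over 2 cycles: 2 × 17.514 = 35.0 mm.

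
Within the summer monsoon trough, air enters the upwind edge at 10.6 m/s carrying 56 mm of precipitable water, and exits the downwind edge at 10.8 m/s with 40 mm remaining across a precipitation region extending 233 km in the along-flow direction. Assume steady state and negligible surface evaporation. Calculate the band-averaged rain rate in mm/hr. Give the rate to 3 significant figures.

R ≈ 2.50 mm/hr

Column moisture flux per unit crosswind length is F = V × PW.
Inflow: F_in = 10.6 × 56 = 593.6 mm·m/s
Outflow: F_out = 10.8 × 40 = 432 mm·m/s
Steady-state rate R = (F_in − F_out)/L = (593.6 − 432) / 233000 m = 6.936e-04 mm/s.
R = 6.936e-04 × 3600 = 2.50 mm/hr.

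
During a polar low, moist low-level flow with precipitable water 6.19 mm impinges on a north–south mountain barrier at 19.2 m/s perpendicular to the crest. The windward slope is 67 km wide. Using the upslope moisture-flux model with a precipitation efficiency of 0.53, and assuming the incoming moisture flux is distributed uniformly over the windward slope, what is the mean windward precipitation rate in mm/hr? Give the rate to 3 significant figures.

R ≈ 3.38 mm/hr

Incoming column moisture flux per unit ridge length: F = V × PW = 19.2 × 6.19 = 118.848 mm·m/s.
Spread over the 67 km slope with efficiency ε = 0.53: R = ε·F/W = 0.53 × 118.848 / 67000 m = 9.401e-04 mm/s.
R = 9.401e-04 × 3600 = 3.38 mm/hr.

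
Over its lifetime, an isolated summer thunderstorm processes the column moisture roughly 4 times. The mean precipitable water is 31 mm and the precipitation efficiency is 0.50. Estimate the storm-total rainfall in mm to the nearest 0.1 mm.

Each cycle deposits ε × PW = 0.50 × 31 = 15.5 mm.
Over 4 cycles: 4 × 15.5 = 62.0 mm.

rainfall ≈ 62.0 mm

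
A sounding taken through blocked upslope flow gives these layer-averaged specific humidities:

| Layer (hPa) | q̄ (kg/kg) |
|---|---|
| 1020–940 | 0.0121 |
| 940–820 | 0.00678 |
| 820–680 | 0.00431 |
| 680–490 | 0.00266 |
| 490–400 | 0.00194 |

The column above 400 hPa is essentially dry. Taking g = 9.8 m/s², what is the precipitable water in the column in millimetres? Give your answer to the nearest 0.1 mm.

PW ≈ 31.3 mm

Precipitable water is the column-integrated vapour mass per unit area: PW = (1/g) Σ q̄ Δp, with q in kg/kg and Δp in Pa (1 kg/m² of water = 1 mm).
Layer 1020–940 hPa: Δp = 80 hPa = 8000 Pa, q̄ = 0.0121 kg/kg → 0.0121 × 8000 / 9.8 = 9.88 mm
Layer 940–820 hPa: Δp = 120 hPa = 12000 Pa, q̄ = 0.00678 kg/kg → 0.00678 × 12000 / 9.8 = 8.30 mm
Layer 820–680 hPa: Δp = 140 hPa = 14000 Pa, q̄ = 0.00431 kg/kg → 0.00431 × 14000 / 9.8 = 6.16 mm
Layer 680–490 hPa: Δp = 190 hPa = 19000 Pa, q̄ = 0.00266 kg/kg → 0.00266 × 19000 / 9.8 = 5.16 mm
Layer 490–400 hPa: Δp = 90 hPa = 9000 Pa, q̄ = 0.00194 kg/kg → 0.00194 × 9000 / 9.8 = 1.78 mm
PW = 9.88 + 8.30 + 6.16 + 5.16 + 1.78 = 31.28 ≈ 31.3 mm.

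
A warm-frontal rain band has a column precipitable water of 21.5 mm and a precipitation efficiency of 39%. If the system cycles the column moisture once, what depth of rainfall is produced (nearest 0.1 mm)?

Rainfall = ε × PW = 0.39 × 21.5 = 8.4 mm.

rainfall ≈ 8.4 mm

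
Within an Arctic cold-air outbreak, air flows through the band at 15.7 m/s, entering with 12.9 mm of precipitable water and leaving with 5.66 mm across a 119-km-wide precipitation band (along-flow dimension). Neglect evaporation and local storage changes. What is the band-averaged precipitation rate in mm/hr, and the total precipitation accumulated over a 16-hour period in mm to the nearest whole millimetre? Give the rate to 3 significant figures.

R ≈ 3.44 mm/hr; total ≈ 55 mm

Column moisture flux per unit crosswind length is F = V × PW.
Inflow: F_in = 15.7 × 12.9 = 202.53 mm·m/s
Outflow: F_out = 15.7 × 5.66 = 88.862 mm·m/s
Steady-state rate R = (F_in − F_out)/L = (202.53 − 88.862) / 119000 m = 9.552e-04 mm/s.
R = 9.552e-04 × 3600 = 3.44 mm/hr.
Over 16 h: total = 3.44 × 16 = 55.04 ≈ 55 mm.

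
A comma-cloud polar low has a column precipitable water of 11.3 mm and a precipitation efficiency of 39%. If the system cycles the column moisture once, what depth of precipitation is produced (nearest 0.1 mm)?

precipitation ≈ 4.4 mm

Precipitation = ε × PW = 0.39 × 11.3 = 4.4 mm.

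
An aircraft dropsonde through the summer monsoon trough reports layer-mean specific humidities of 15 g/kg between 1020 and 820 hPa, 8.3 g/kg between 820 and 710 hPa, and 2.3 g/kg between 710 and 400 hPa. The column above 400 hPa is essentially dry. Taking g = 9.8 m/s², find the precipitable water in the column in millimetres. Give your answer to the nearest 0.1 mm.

Precipitable water is the column-integrated vapour mass per unit area: PW = (1/g) Σ q̄ Δp, with q in kg/kg and Δp in Pa (1 kg/m² of water = 1 mm).
Layer 1020–820 hPa: Δp = 200 hPa = 20000 Pa, q̄ = 0.015 kg/kg → 0.015 × 20000 / 9.8 = 30.61 mm
Layer 820–710 hPa: Δp = 110 hPa = 11000 Pa, q̄ = 0.0083 kg/kg → 0.0083 × 11000 / 9.8 = 9.32 mm
Layer 710–400 hPa: Δp = 310 hPa = 31000 Pa, q̄ = 0.0023 kg/kg → 0.0023 × 31000 / 9.8 = 7.28 mm
PW = 30.61 + 9.32 + 7.28 = 47.21 ≈ 47.2 mm.

PW ≈ 47.2 mm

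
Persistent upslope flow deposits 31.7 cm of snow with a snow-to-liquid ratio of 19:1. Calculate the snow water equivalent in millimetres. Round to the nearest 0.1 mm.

SWE = snow depth / ratio = 31.7 cm / 19 = 1.668 cm = 16.7 mm.

SWE ≈ 16.7 mm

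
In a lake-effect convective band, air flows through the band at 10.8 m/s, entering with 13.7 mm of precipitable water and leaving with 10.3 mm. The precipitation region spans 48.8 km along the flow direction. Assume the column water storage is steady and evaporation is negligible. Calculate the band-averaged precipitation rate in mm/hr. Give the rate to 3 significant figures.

Column moisture flux per unit crosswind length is F = V × PW.
Inflow: F_in = 10.8 × 13.7 = 147.96 mm·m/s
Outflow: F_out = 10.8 × 10.3 = 111.24 mm·m/s
Steady-state rate R = (F_in − F_out)/L = (147.96 − 111.24) / 48800 m = 7.525e-04 mm/s.
R = 7.525e-04 × 3600 = 2.71 mm/hr.

R ≈ 2.71 mm/hr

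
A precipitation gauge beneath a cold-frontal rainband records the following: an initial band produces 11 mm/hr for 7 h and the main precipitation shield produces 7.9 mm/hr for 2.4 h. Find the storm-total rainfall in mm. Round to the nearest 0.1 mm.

Total = Σ Rᵢ Δtᵢ = 11 × 7 + 7.9 × 2.4
      = 77 + 18.96 = 96.0 mm.

total ≈ 96.0 mm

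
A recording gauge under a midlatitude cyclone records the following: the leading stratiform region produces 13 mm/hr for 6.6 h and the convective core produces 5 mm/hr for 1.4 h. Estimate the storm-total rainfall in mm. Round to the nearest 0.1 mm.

Total = Σ Rᵢ Δtᵢ = 13 × 6.6 + 5 × 1.4
      = 85.8 + 7 = 92.8 mm.

total ≈ 92.8 mm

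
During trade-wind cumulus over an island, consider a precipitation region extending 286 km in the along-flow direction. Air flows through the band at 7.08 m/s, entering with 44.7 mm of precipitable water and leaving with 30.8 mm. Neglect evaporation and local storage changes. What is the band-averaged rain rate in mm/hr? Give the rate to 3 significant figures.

R ≈ 1.24 mm/hr

Column moisture flux per unit crosswind length is F = V × PW.
Inflow: F_in = 7.08 × 44.7 = 316.476 mm·m/s
Outflow: F_out = 7.08 × 30.8 = 218.064 mm·m/s
Steady-state rate R = (F_in − F_out)/L = (316.476 − 218.064) / 286000 m = 3.441e-04 mm/s.
R = 3.441e-04 × 3600 = 1.24 mm/hr.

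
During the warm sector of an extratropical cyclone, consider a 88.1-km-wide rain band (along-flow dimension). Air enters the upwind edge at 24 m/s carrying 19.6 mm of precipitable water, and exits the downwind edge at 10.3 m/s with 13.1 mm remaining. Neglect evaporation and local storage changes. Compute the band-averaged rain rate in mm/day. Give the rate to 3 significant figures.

Column moisture flux per unit crosswind length is F = V × PW.
Inflow: F_in = 24 × 19.6 = 470.4 mm·m/s
Outflow: F_out = 10.3 × 13.1 = 134.93 mm·m/s
Steady-state rate R = (F_in − F_out)/L = (470.4 − 134.93) / 88100 m = 3.808e-03 mm/s.
R = 3.808e-03 × 3600 × 24 = 329 mm/day.

R ≈ 329 mm/day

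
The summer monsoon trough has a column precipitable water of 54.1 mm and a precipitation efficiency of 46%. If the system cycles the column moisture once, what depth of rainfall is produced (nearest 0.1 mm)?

rainfall ≈ 24.9 mm

Rainfall = ε × PW = 0.46 × 54.1 = 24.9 mm.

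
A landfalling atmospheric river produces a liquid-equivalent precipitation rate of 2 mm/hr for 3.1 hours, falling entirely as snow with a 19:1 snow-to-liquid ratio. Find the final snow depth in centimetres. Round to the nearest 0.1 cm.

Liquid-equivalent depth = 2 × 3.1 = 6.2 mm.
Snow depth = 6.2 mm × 19 = 117.8 mm = 11.8 cm.

snow depth ≈ 11.8 cm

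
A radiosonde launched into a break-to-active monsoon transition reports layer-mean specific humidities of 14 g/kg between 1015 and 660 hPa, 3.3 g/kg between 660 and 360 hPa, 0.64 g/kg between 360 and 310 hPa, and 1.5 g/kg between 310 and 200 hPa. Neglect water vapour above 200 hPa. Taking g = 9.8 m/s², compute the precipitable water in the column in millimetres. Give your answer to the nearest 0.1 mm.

PW ≈ 62.8 mm

Precipitable water is the column-integrated vapour mass per unit area: PW = (1/g) Σ q̄ Δp, with q in kg/kg and Δp in Pa (1 kg/m² of water = 1 mm).
Layer 1015–660 hPa: Δp = 355 hPa = 35500 Pa, q̄ = 0.014 kg/kg → 0.014 × 35500 / 9.8 = 50.71 mm
Layer 660–360 hPa: Δp = 300 hPa = 30000 Pa, q̄ = 0.0033 kg/kg → 0.0033 × 30000 / 9.8 = 10.10 mm
Layer 360–310 hPa: Δp = 50 hPa = 5000 Pa, q̄ = 0.00064 kg/kg → 0.00064 × 5000 / 9.8 = 0.33 mm
Layer 310–200 hPa: Δp = 110 hPa = 11000 Pa, q̄ = 0.0015 kg/kg → 0.0015 × 11000 / 9.8 = 1.68 mm
PW = 50.71 + 10.10 + 0.33 + 1.68 = 62.82 ≈ 62.8 mm.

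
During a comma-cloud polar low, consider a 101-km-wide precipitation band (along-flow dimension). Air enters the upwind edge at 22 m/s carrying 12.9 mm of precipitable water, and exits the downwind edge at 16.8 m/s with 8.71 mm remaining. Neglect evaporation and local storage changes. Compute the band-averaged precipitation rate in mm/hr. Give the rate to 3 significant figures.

Column moisture flux per unit crosswind length is F = V × PW.
Inflow: F_in = 22 × 12.9 = 283.8 mm·m/s
Outflow: F_out = 16.8 × 8.71 = 146.328 mm·m/s
Steady-state rate R = (F_in − F_out)/L = (283.8 − 146.328) / 101000 m = 1.361e-03 mm/s.
R = 1.361e-03 × 3600 = 4.90 mm/hr.

R ≈ 4.90 mm/hr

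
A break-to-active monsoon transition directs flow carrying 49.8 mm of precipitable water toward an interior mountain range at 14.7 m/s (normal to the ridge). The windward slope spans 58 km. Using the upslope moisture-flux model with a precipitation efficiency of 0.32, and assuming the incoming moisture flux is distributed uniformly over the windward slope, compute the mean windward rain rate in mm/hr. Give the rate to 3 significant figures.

R ≈ 14.5 mm/hr

Incoming column moisture flux per unit ridge length: F = V × PW = 14.7 × 49.8 = 732.06 mm·m/s.
Spread over the 58 km slope with efficiency ε = 0.32: R = ε·F/W = 0.32 × 732.06 / 58000 m = 4.039e-03 mm/s.
R = 4.039e-03 × 3600 = 14.5 mm/hr.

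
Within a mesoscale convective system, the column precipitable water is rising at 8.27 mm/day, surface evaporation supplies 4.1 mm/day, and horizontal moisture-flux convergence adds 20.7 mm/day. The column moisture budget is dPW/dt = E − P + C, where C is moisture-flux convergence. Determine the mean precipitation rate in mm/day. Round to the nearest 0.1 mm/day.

dPW/dt = +8.27 mm/day.
P = E + C − dPW/dt = 4.1 + (20.7) − (+8.27) = 16.5 mm/day.

P ≈ 16.5 mm/day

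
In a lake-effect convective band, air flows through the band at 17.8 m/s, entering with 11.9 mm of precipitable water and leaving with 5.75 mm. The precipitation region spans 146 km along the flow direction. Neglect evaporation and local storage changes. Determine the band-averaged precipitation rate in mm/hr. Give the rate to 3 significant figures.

Column moisture flux per unit crosswind length is F = V × PW.
Inflow: F_in = 17.8 × 11.9 = 211.82 mm·m/s
Outflow: F_out = 17.8 × 5.75 = 102.35 mm·m/s
Steady-state rate R = (F_in − F_out)/L = (211.82 − 102.35) / 146000 m = 7.498e-04 mm/s.
R = 7.498e-04 × 3600 = 2.70 mm/hr.

R ≈ 2.70 mm/hr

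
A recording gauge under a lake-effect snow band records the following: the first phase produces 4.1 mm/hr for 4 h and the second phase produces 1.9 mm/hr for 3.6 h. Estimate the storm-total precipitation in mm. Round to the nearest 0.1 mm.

total ≈ 23.2 mm

Total = Σ Rᵢ Δtᵢ = 4.1 × 4 + 1.9 × 3.6
      = 16.4 + 6.84 = 23.2 mm.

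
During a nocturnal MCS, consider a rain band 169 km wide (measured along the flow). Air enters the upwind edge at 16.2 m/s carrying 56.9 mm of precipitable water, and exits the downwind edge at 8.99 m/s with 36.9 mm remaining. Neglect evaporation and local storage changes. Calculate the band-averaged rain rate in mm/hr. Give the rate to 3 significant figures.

R ≈ 12.6 mm/hr

Column moisture flux per unit crosswind length is F = V × PW.
Inflow: F_in = 16.2 × 56.9 = 921.78 mm·m/s
Outflow: F_out = 8.99 × 36.9 = 331.731 mm·m/s
Steady-state rate R = (F_in − F_out)/L = (921.78 − 331.731) / 169000 m = 3.491e-03 mm/s.
R = 3.491e-03 × 3600 = 12.6 mm/hr.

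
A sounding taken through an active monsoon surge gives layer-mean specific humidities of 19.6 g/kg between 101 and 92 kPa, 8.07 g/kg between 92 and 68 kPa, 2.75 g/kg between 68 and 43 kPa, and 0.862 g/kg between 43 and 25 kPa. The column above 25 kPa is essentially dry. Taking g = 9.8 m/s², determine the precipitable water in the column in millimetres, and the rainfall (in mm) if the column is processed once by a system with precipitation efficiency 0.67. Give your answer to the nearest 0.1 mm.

Precipitable water is the column-integrated vapour mass per unit area: PW = (1/g) Σ q̄ Δp, with q in kg/kg and Δp in Pa (1 kg/m² of water = 1 mm).
Layer 101–92 kPa: Δp = 90 hPa = 9000 Pa, q̄ = 0.0196 kg/kg → 0.0196 × 9000 / 9.8 = 18.00 mm
Layer 92–68 kPa: Δp = 240 hPa = 24000 Pa, q̄ = 0.00807 kg/kg → 0.00807 × 24000 / 9.8 = 19.76 mm
Layer 68–43 kPa: Δp = 250 hPa = 25000 Pa, q̄ = 0.00275 kg/kg → 0.00275 × 25000 / 9.8 = 7.02 mm
Layer 43–25 kPa: Δp = 180 hPa = 18000 Pa, q̄ = 0.000862 kg/kg → 0.000862 × 18000 / 9.8 = 1.58 mm
PW = 18.00 + 19.76 + 7.02 + 1.58 = 46.36 ≈ 46.4 mm.
Rainfall = ε × PW = 0.67 × 46.4 = 31.1 mm.

PW ≈ 46.4 mm; rainfall ≈ 31.1 mm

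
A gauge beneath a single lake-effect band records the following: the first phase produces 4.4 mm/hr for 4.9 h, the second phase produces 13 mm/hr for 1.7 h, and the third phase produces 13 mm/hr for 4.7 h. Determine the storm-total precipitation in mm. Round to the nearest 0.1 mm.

total ≈ 104.8 mm

Total = Σ Rᵢ Δtᵢ = 4.4 × 4.9 + 13 × 1.7 + 13 × 4.7
      = 21.56 + 22.1 + 61.1 = 104.8 mm.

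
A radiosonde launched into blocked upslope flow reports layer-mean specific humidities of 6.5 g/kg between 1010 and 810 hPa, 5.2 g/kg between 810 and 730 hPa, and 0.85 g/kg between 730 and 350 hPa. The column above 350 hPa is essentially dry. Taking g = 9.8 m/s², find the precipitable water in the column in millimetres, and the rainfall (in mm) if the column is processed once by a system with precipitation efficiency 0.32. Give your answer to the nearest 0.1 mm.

PW ≈ 20.8 mm; rainfall ≈ 6.7 mm

Precipitable water is the column-integrated vapour mass per unit area: PW = (1/g) Σ q̄ Δp, with q in kg/kg and Δp in Pa (1 kg/m² of water = 1 mm).
Layer 1010–810 hPa: Δp = 200 hPa = 20000 Pa, q̄ = 0.0065 kg/kg → 0.0065 × 20000 / 9.8 = 13.27 mm
Layer 810–730 hPa: Δp = 80 hPa = 8000 Pa, q̄ = 0.0052 kg/kg → 0.0052 × 8000 / 9.8 = 4.24 mm
Layer 730–350 hPa: Δp = 380 hPa = 38000 Pa, q̄ = 0.00085 kg/kg → 0.00085 × 38000 / 9.8 = 3.30 mm
PW = 13.27 + 4.24 + 3.30 = 20.81 ≈ 20.8 mm.
Rainfall = ε × PW = 0.32 × 20.8 = 6.7 mm.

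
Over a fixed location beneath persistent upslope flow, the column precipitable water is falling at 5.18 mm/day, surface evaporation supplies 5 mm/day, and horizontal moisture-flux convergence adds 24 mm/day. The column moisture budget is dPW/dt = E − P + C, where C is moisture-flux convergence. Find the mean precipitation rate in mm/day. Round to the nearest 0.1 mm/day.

P ≈ 34.2 mm/day

dPW/dt = -5.18 mm/day.
P = E + C − dPW/dt = 5 + (24) − (-5.18) = 34.2 mm/day.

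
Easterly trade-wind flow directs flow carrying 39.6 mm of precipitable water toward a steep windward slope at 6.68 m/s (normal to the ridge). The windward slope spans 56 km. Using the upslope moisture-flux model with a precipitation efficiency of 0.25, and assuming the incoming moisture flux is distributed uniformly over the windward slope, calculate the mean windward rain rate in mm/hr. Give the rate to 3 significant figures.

R ≈ 4.25 mm/hr

Incoming column moisture flux per unit ridge length: F = V × PW = 6.68 × 39.6 = 264.528 mm·m/s.
Spread over the 56 km slope with efficiency ε = 0.25: R = ε·F/W = 0.25 × 264.528 / 56000 m = 1.181e-03 mm/s.
R = 1.181e-03 × 3600 = 4.25 mm/hr.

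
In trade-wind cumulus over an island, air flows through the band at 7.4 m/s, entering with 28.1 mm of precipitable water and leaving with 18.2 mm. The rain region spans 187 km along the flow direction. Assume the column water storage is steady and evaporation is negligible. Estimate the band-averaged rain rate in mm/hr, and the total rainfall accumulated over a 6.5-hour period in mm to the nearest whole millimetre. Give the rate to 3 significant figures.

R ≈ 1.41 mm/hr; total ≈ 9 mm

Column moisture flux per unit crosswind length is F = V × PW.
Inflow: F_in = 7.4 × 28.1 = 207.94 mm·m/s
Outflow: F_out = 7.4 × 18.2 = 134.68 mm·m/s
Steady-state rate R = (F_in − F_out)/L = (207.94 − 134.68) / 187000 m = 3.918e-04 mm/s.
R = 3.918e-04 × 3600 = 1.41 mm/hr.
Over 6.5 h: total = 1.41 × 6.5 = 9.165 ≈ 9 mm.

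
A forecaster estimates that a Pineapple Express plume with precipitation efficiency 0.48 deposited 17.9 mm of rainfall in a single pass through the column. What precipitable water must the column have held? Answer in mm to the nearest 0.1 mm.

PW = rainfall / ε = 17.9 / 0.48 = 37.3 mm.

PW ≈ 37.3 mm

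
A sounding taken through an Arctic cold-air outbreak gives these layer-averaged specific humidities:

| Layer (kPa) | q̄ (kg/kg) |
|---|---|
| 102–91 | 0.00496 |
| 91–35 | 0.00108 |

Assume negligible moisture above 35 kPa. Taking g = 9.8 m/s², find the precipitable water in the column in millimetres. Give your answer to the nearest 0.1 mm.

Precipitable water is the column-integrated vapour mass per unit area: PW = (1/g) Σ q̄ Δp, with q in kg/kg and Δp in Pa (1 kg/m² of water = 1 mm).
Layer 102–91 kPa: Δp = 110 hPa = 11000 Pa, q̄ = 0.00496 kg/kg → 0.00496 × 11000 / 9.8 = 5.57 mm
Layer 91–35 kPa: Δp = 560 hPa = 56000 Pa, q̄ = 0.00108 kg/kg → 0.00108 × 56000 / 9.8 = 6.17 mm
PW = 5.57 + 6.17 = 11.74 ≈ 11.7 mm.

PW ≈ 11.7 mm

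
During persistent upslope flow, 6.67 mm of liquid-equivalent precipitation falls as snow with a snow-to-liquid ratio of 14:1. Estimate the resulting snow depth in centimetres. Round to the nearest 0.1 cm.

snow depth ≈ 9.3 cm

Snow depth = liquid × ratio = 6.67 mm × 14 = 93.38 mm = 9.3 cm.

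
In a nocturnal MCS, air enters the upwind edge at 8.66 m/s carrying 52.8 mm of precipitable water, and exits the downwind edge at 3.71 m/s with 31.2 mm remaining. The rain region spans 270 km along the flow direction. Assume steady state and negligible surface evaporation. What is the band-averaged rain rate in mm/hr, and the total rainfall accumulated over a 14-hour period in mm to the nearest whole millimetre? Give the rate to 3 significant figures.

R ≈ 4.55 mm/hr; total ≈ 64 mm

Column moisture flux per unit crosswind length is F = V × PW.
Inflow: F_in = 8.66 × 52.8 = 457.248 mm·m/s
Outflow: F_out = 3.71 × 31.2 = 115.752 mm·m/s
Steady-state rate R = (F_in − F_out)/L = (457.248 − 115.752) / 270000 m = 1.265e-03 mm/s.
R = 1.265e-03 × 3600 = 4.55 mm/hr.
Over 14 h: total = 4.55 × 14 = 63.7 ≈ 64 mm.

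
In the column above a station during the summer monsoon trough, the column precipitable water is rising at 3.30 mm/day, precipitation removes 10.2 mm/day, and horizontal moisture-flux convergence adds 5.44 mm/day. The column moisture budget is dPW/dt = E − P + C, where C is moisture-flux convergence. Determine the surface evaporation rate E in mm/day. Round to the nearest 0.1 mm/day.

E ≈ 8.1 mm/day

dPW/dt = +3.30 mm/day.
E = dPW/dt + P − C = (+3.30) + 10.2 − (5.44) = 8.1 mm/day.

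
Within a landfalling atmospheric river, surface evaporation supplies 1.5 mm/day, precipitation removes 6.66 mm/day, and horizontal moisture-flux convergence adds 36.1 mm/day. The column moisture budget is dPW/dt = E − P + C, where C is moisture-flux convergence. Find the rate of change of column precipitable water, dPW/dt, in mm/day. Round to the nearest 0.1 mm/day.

dPW/dt ≈ 30.9 mm/day

dPW/dt = E − P + C = 1.5 − 6.66 + (36.1) = 30.9 mm/day.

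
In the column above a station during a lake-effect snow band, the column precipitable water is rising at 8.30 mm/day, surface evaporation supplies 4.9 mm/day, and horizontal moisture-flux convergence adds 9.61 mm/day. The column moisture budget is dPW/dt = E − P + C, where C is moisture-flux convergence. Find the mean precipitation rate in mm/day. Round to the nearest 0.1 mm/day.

P ≈ 6.2 mm/day

dPW/dt = +8.30 mm/day.
P = E + C − dPW/dt = 4.9 + (9.61) − (+8.30) = 6.2 mm/day.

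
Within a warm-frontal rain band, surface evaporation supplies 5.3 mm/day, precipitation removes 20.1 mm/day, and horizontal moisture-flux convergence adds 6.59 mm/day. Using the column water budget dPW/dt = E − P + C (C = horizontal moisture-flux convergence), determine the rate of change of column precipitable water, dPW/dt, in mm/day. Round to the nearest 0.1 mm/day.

dPW/dt ≈ -8.2 mm/day

dPW/dt = E − P + C = 5.3 − 20.1 + (6.59) = -8.2 mm/day.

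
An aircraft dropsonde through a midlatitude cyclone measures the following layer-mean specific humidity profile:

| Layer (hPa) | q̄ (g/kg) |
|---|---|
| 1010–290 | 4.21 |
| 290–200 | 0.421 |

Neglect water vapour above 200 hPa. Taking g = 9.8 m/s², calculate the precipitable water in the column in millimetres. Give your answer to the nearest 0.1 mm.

Precipitable water is the column-integrated vapour mass per unit area: PW = (1/g) Σ q̄ Δp, with q in kg/kg and Δp in Pa (1 kg/m² of water = 1 mm).
Layer 1010–290 hPa: Δp = 720 hPa = 72000 Pa, q̄ = 0.00421 kg/kg → 0.00421 × 72000 / 9.8 = 30.93 mm
Layer 290–200 hPa: Δp = 90 hPa = 9000 Pa, q̄ = 0.000421 kg/kg → 0.000421 × 9000 / 9.8 = 0.39 mm
PW = 30.93 + 0.39 = 31.32 ≈ 31.3 mm.

PW ≈ 31.3 mm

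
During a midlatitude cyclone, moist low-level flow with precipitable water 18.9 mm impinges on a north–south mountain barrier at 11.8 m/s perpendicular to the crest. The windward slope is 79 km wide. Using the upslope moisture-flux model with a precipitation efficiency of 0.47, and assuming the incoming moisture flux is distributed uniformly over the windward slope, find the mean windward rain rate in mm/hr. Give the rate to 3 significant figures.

R ≈ 4.78 mm/hr

Incoming column moisture flux per unit ridge length: F = V × PW = 11.8 × 18.9 = 223.02 mm·m/s.
Spread over the 79 km slope with efficiency ε = 0.47: R = ε·F/W = 0.47 × 223.02 / 79000 m = 1.327e-03 mm/s.
R = 1.327e-03 × 3600 = 4.78 mm/hr.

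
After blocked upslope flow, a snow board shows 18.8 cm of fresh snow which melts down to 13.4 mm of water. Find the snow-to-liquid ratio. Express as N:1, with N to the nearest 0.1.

Ratio = snow depth / SWE = 188 mm / 13.4 mm = 14.0, i.e. 14.0:1.

ratio ≈ 14.0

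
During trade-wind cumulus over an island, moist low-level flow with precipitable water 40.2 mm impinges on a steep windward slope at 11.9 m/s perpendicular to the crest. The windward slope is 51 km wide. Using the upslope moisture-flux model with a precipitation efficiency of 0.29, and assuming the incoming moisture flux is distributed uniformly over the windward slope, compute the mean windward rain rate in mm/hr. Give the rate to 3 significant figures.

R ≈ 9.79 mm/hr

Incoming column moisture flux per unit ridge length: F = V × PW = 11.9 × 40.2 = 478.38 mm·m/s.
Spread over the 51 km slope with efficiency ε = 0.29: R = ε·F/W = 0.29 × 478.38 / 51000 m = 2.720e-03 mm/s.
R = 2.720e-03 × 3600 = 9.79 mm/hr.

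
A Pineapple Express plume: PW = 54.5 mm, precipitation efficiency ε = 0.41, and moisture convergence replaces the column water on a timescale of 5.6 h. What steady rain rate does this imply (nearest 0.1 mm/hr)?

R ≈ 4.0 mm/hr

Each overturning extracts ε × PW = 0.41 × 54.5 = 22.345 mm.
Rate = ε·PW / τ = 22.345 / 5.6 h = 4.0 mm/hr.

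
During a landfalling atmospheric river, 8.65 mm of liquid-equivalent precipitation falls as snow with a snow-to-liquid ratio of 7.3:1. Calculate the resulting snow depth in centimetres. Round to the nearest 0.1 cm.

Snow depth = liquid × ratio = 8.65 mm × 7.3 = 63.145 mm = 6.3 cm.

snow depth ≈ 6.3 cm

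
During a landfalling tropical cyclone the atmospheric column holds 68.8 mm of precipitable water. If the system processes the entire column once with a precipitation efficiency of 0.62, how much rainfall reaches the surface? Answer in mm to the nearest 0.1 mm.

Rainfall = ε × PW = 0.62 × 68.8 = 42.7 mm.

rainfall ≈ 42.7 mm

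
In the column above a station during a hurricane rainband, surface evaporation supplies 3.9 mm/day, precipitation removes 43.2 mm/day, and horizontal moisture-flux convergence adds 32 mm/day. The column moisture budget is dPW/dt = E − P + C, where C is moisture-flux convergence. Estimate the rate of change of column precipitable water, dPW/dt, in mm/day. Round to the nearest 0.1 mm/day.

dPW/dt ≈ -7.3 mm/day

dPW/dt = E − P + C = 3.9 − 43.2 + (32) = -7.3 mm/day.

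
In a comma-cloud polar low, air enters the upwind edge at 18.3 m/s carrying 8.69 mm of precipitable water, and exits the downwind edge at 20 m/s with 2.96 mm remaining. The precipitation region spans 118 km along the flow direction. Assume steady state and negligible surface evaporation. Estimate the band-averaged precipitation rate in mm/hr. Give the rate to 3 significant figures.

R ≈ 3.05 mm/hr

Column moisture flux per unit crosswind length is F = V × PW.
Inflow: F_in = 18.3 × 8.69 = 159.027 mm·m/s
Outflow: F_out = 20 × 2.96 = 59.2 mm·m/s
Steady-state rate R = (F_in − F_out)/L = (159.027 − 59.2) / 118000 m = 8.460e-04 mm/s.
R = 8.460e-04 × 3600 = 3.05 mm/hr.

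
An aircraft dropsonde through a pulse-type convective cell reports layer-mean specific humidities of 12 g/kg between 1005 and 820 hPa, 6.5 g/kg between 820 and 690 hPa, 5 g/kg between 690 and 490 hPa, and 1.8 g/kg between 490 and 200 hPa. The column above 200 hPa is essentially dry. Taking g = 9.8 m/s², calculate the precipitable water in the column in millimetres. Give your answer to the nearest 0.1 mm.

PW ≈ 46.8 mm

Precipitable water is the column-integrated vapour mass per unit area: PW = (1/g) Σ q̄ Δp, with q in kg/kg and Δp in Pa (1 kg/m² of water = 1 mm).
Layer 1005–820 hPa: Δp = 185 hPa = 18500 Pa, q̄ = 0.012 kg/kg → 0.012 × 18500 / 9.8 = 22.65 mm
Layer 820–690 hPa: Δp = 130 hPa = 13000 Pa, q̄ = 0.0065 kg/kg → 0.0065 × 13000 / 9.8 = 8.62 mm
Layer 690–490 hPa: Δp = 200 hPa = 20000 Pa, q̄ = 0.005 kg/kg → 0.005 × 20000 / 9.8 = 10.20 mm
Layer 490–200 hPa: Δp = 290 hPa = 29000 Pa, q̄ = 0.0018 kg/kg → 0.0018 × 29000 / 9.8 = 5.33 mm
PW = 22.65 + 8.62 + 10.20 + 5.33 = 46.80 ≈ 46.8 mm.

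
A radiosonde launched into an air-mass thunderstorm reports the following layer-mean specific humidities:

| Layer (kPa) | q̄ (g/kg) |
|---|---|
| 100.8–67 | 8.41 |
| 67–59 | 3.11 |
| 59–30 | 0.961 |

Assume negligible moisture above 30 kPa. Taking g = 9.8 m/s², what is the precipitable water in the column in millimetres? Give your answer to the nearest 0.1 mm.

Precipitable water is the column-integrated vapour mass per unit area: PW = (1/g) Σ q̄ Δp, with q in kg/kg and Δp in Pa (1 kg/m² of water = 1 mm).
Layer 100.8–67 kPa: Δp = 338 hPa = 33800 Pa, q̄ = 0.00841 kg/kg → 0.00841 × 33800 / 9.8 = 29.01 mm
Layer 67–59 kPa: Δp = 80 hPa = 8000 Pa, q̄ = 0.00311 kg/kg → 0.00311 × 8000 / 9.8 = 2.54 mm
Layer 59–30 kPa: Δp = 290 hPa = 29000 Pa, q̄ = 0.000961 kg/kg → 0.000961 × 29000 / 9.8 = 2.84 mm
PW = 29.01 + 2.54 + 2.84 = 34.39 ≈ 34.4 mm.

PW ≈ 34.4 mm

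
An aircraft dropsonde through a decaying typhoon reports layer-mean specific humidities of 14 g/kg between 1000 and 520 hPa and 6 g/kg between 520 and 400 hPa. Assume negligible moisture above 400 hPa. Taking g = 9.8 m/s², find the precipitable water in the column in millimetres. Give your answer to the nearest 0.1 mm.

Precipitable water is the column-integrated vapour mass per unit area: PW = (1/g) Σ q̄ Δp, with q in kg/kg and Δp in Pa (1 kg/m² of water = 1 mm).
Layer 1000–520 hPa: Δp = 480 hPa = 48000 Pa, q̄ = 0.014 kg/kg → 0.014 × 48000 / 9.8 = 68.57 mm
Layer 520–400 hPa: Δp = 120 hPa = 12000 Pa, q̄ = 0.006 kg/kg → 0.006 × 12000 / 9.8 = 7.35 mm
PW = 68.57 + 7.35 = 75.92 ≈ 75.9 mm.

PW ≈ 75.9 mm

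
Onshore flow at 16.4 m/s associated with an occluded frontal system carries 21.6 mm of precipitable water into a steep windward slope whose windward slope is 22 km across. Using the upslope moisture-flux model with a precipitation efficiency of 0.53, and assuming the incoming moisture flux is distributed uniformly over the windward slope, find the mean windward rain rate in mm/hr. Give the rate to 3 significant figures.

R ≈ 30.7 mm/hr

Incoming column moisture flux per unit ridge length: F = V × PW = 16.4 × 21.6 = 354.24 mm·m/s.
Spread over the 22 km slope with efficiency ε = 0.53: R = ε·F/W = 0.53 × 354.24 / 22000 m = 8.534e-03 mm/s.
R = 8.534e-03 × 3600 = 30.7 mm/hr.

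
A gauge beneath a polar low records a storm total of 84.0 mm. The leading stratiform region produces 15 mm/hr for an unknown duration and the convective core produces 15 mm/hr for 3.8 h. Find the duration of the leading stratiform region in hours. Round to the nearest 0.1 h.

Known phases: 15 × 3.8 = 57 mm.
Remaining depth = 84.0 − 57 = 27 mm.
Duration = 27 / 15 = 1.8 h.

duration ≈ 1.8 h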